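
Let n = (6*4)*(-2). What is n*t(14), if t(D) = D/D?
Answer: -48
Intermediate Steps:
t(D) = 1
n = -48 (n = 24*(-2) = -48)
n*t(14) = -48*1 = -48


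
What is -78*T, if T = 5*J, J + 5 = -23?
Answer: 10920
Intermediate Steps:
J = -28 (J = -5 - 23 = -28)
T = -140 (T = 5*(-28) = -140)
-78*T = -78*(-140) = 10920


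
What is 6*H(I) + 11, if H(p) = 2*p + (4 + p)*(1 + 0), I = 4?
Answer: 107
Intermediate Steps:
H(p) = 4 + 3*p (H(p) = 2*p + (4 + p)*1 = 2*p + (4 + p) = 4 + 3*p)
6*H(I) + 11 = 6*(4 + 3*4) + 11 = 6*(4 + 12) + 11 = 6*16 + 11 = 96 + 11 = 107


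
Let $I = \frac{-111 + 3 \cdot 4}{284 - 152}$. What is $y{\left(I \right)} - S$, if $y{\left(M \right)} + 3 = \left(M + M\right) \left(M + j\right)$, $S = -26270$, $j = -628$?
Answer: $\frac{217681}{8} \approx 27210.0$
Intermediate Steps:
$I = - \frac{3}{4}$ ($I = \frac{-111 + 12}{132} = \left(-99\right) \frac{1}{132} = - \frac{3}{4} \approx -0.75$)
$y{\left(M \right)} = -3 + 2 M \left(-628 + M\right)$ ($y{\left(M \right)} = -3 + \left(M + M\right) \left(M - 628\right) = -3 + 2 M \left(-628 + M\right)$)
$y{\left(I \right)} - S = \left(-3 - -942 + 2 \left(- \frac{3}{4}\right)^{2}\right) - -26270 = \left(-3 + 942 + 2 \cdot \frac{9}{16}\right) + 26270 = \left(-3 + 942 + \frac{9}{8}\right) + 26270 = \frac{7521}{8} + 26270 = \frac{217681}{8}$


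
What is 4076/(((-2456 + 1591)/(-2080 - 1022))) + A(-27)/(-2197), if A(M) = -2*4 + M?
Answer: 27778353419/1900405 ≈ 14617.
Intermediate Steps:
A(M) = -8 + M
4076/(((-2456 + 1591)/(-2080 - 1022))) + A(-27)/(-2197) = 4076/(((-2456 + 1591)/(-2080 - 1022))) + (-8 - 27)/(-2197) = 4076/((-865/(-3102))) - 35*(-1/2197) = 4076/((-865*(-1/3102))) + 35/2197 = 4076/(865/3102) + 35/2197 = 4076*(3102/865) + 35/2197 = 12643752/865 + 35/2197 = 27778353419/1900405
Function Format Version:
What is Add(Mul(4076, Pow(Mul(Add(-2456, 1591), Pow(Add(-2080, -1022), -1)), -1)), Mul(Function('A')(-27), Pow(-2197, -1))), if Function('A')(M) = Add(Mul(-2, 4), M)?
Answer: Rational(27778353419, 1900405) ≈ 14617.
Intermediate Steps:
Function('A')(M) = Add(-8, M)
Add(Mul(4076, Pow(Mul(Add(-2456, 1591), Pow(Add(-2080, -1022), -1)), -1)), Mul(Function('A')(-27), Pow(-2197, -1))) = Add(Mul(4076, Pow(Mul(Add(-2456, 1591), Pow(Add(-2080, -1022), -1)), -1)), Mul(Add(-8, -27), Pow(-2197, -1))) = Add(Mul(4076, Pow(Mul(-865, Pow(-3102, -1)), -1)), Mul(-35, Rational(-1, 2197))) = Add(Mul(4076, Pow(Mul(-865, Rational(-1, 3102)), -1)), Rational(35, 2197)) = Add(Mul(4076, Pow(Rational(865, 3102), -1)), Rational(35, 2197)) = Add(Mul(4076, Rational(3102, 865)), Rational(35, 2197)) = Add(Rational(12643752, 865), Rational(35, 2197)) = Rational(27778353419, 1900405)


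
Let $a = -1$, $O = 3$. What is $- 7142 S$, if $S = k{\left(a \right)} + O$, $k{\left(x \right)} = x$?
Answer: $-14284$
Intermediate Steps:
$S = 2$ ($S = -1 + 3 = 2$)
$- 7142 S = \left(-7142\right) 2 = -14284$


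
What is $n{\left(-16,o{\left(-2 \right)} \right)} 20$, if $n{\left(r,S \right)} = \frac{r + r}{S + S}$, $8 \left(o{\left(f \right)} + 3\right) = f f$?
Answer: $128$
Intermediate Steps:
$o{\left(f \right)} = -3 + \frac{f^{2}}{8}$ ($o{\left(f \right)} = -3 + \frac{f f}{8} = -3 + \frac{f^{2}}{8}$)
$n{\left(r,S \right)} = \frac{r}{S}$ ($n{\left(r,S \right)} = \frac{2 r}{2 S} = 2 r \frac{1}{2 S} = \frac{r}{S}$)
$n{\left(-16,o{\left(-2 \right)} \right)} 20 = - \frac{16}{-3 + \frac{\left(-2\right)^{2}}{8}} \cdot 20 = - \frac{16}{-3 + \frac{1}{8} \cdot 4} \cdot 20 = - \frac{16}{-3 + \frac{1}{2}} \cdot 20 = - \frac{16}{- \frac{5}{2}} \cdot 20 = \left(-16\right) \left(- \frac{2}{5}\right) 20 = \frac{32}{5} \cdot 20 = 128$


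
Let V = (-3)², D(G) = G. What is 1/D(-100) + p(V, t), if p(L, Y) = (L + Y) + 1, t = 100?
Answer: 10999/100 ≈ 109.99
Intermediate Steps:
V = 9
p(L, Y) = 1 + L + Y
1/D(-100) + p(V, t) = 1/(-100) + (1 + 9 + 100) = -1/100 + 110 = 10999/100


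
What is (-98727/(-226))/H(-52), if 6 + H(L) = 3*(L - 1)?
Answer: -32909/12430 ≈ -2.6475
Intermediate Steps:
H(L) = -9 + 3*L (H(L) = -6 + 3*(L - 1) = -6 + 3*(-1 + L) = -6 + (-3 + 3*L) = -9 + 3*L)
(-98727/(-226))/H(-52) = (-98727/(-226))/(-9 + 3*(-52)) = (-98727*(-1/226))/(-9 - 156) = (98727/226)/(-165) = (98727/226)*(-1/165) = -32909/12430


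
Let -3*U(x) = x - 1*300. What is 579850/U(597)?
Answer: -579850/99 ≈ -5857.1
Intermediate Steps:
U(x) = 100 - x/3 (U(x) = -(x - 1*300)/3 = -(x - 300)/3 = -(-300 + x)/3 = 100 - x/3)
579850/U(597) = 579850/(100 - ⅓*597) = 579850/(100 - 199) = 579850/(-99) = 579850*(-1/99) = -579850/99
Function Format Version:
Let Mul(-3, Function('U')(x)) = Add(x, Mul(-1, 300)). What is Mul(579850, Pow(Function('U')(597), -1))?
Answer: Rational(-579850, 99) ≈ -5857.1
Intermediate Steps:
Function('U')(x) = Add(100, Mul(Rational(-1, 3), x)) (Function('U')(x) = Mul(Rational(-1, 3), Add(x, Mul(-1, 300))) = Mul(Rational(-1, 3), Add(x, -300)) = Mul(Rational(-1, 3), Add(-300, x)) = Add(100, Mul(Rational(-1, 3), x)))
Mul(579850, Pow(Function('U')(597), -1)) = Mul(579850, Pow(Add(100, Mul(Rational(-1, 3), 597)), -1)) = Mul(579850, Pow(Add(100, -199), -1)) = Mul(579850, Pow(-99, -1)) = Mul(579850, Rational(-1, 99)) = Rational(-579850, 99)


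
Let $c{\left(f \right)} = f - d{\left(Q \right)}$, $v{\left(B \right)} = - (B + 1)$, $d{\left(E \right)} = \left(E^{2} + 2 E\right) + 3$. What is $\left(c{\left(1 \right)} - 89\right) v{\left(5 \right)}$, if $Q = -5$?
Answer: $636$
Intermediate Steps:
$d{\left(E \right)} = 3 + E^{2} + 2 E$
$v{\left(B \right)} = -1 - B$ ($v{\left(B \right)} = - (1 + B) = -1 - B$)
$c{\left(f \right)} = -18 + f$ ($c{\left(f \right)} = f - \left(3 + \left(-5\right)^{2} + 2 \left(-5\right)\right) = f - \left(3 + 25 - 10\right) = f - 18 = -18 + f$)
$\left(c{\left(1 \right)} - 89\right) v{\left(5 \right)} = \left(\left(-18 + 1\right) - 89\right) \left(-1 - 5\right) = \left(-17 - 89\right) \left(-1 - 5\right) = \left(-106\right) \left(-6\right) = 636$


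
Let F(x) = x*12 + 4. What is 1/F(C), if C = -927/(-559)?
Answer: 559/13360 ≈ 0.041841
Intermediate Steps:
C = 927/559 (C = -927*(-1/559) = 927/559 ≈ 1.6583)
F(x) = 4 + 12*x (F(x) = 12*x + 4 = 4 + 12*x)
1/F(C) = 1/(4 + 12*(927/559)) = 1/(4 + 11124/559) = 1/(13360/559) = 559/13360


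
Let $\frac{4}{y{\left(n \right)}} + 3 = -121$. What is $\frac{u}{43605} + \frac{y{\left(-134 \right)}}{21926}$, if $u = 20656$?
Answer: $\frac{738945449}{1559925270} \approx 0.47371$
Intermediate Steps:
$y{\left(n \right)} = - \frac{1}{31}$ ($y{\left(n \right)} = \frac{4}{-3 - 121} = \frac{4}{-124} = 4 \left(- \frac{1}{124}\right) = - \frac{1}{31}$)
$\frac{u}{43605} + \frac{y{\left(-134 \right)}}{21926} = \frac{20656}{43605} - \frac{1}{31 \cdot 21926} = 20656 \cdot \frac{1}{43605} - \frac{1}{679706} = \frac{20656}{43605} - \frac{1}{679706} = \frac{738945449}{1559925270}$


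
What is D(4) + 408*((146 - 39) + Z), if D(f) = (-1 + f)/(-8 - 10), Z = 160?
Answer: 653615/6 ≈ 1.0894e+5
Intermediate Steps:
D(f) = 1/18 - f/18 (D(f) = (-1 + f)/(-18) = (-1 + f)*(-1/18) = 1/18 - f/18)
D(4) + 408*((146 - 39) + Z) = (1/18 - 1/18*4) + 408*((146 - 39) + 160) = (1/18 - 2/9) + 408*(107 + 160) = -⅙ + 408*267 = -⅙ + 108936 = 653615/6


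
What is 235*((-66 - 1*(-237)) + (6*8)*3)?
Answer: 74025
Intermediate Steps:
235*((-66 - 1*(-237)) + (6*8)*3) = 235*((-66 + 237) + 48*3) = 235*(171 + 144) = 235*315 = 74025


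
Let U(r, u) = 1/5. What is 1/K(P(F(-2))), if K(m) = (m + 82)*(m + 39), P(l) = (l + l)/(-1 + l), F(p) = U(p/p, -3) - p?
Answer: 9/32896 ≈ 0.00027359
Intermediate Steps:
U(r, u) = ⅕
F(p) = ⅕ - p
P(l) = 2*l/(-1 + l) (P(l) = (2*l)/(-1 + l) = 2*l/(-1 + l))
K(m) = (39 + m)*(82 + m) (K(m) = (82 + m)*(39 + m) = (39 + m)*(82 + m))
1/K(P(F(-2))) = 1/(3198 + (2*(⅕ - 1*(-2))/(-1 + (⅕ - 1*(-2))))² + 121*(2*(⅕ - 1*(-2))/(-1 + (⅕ - 1*(-2))))) = 1/(3198 + (2*(⅕ + 2)/(-1 + (⅕ + 2)))² + 121*(2*(⅕ + 2)/(-1 + (⅕ + 2)))) = 1/(3198 + (2*(11/5)/(-1 + 11/5))² + 121*(2*(11/5)/(-1 + 11/5))) = 1/(3198 + (2*(11/5)/(6/5))² + 121*(2*(11/5)/(6/5))) = 1/(3198 + (2*(11/5)*(⅚))² + 121*(2*(11/5)*(⅚))) = 1/(3198 + (11/3)² + 121*(11/3)) = 1/(3198 + 121/9 + 1331/3) = 1/(32896/9) = 9/32896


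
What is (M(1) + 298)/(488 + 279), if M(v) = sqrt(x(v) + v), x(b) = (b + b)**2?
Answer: 298/767 + sqrt(5)/767 ≈ 0.39144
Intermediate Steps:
x(b) = 4*b**2 (x(b) = (2*b)**2 = 4*b**2)
M(v) = sqrt(v + 4*v**2) (M(v) = sqrt(4*v**2 + v) = sqrt(v + 4*v**2))
(M(1) + 298)/(488 + 279) = (sqrt(1*(1 + 4*1)) + 298)/(488 + 279) = (sqrt(1*(1 + 4)) + 298)/767 = (sqrt(1*5) + 298)*(1/767) = (sqrt(5) + 298)*(1/767) = (298 + sqrt(5))*(1/767) = 298/767 + sqrt(5)/767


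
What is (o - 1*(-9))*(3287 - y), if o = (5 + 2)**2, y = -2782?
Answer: 352002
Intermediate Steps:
o = 49 (o = 7**2 = 49)
(o - 1*(-9))*(3287 - y) = (49 - 1*(-9))*(3287 - 1*(-2782)) = (49 + 9)*(3287 + 2782) = 58*6069 = 352002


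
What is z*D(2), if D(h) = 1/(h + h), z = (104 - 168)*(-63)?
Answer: 1008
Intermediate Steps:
z = 4032 (z = -64*(-63) = 4032)
D(h) = 1/(2*h)
z*D(2) = 4032*((½)/2) = 4032*((½)*(½)) = 4032*(¼) = 1008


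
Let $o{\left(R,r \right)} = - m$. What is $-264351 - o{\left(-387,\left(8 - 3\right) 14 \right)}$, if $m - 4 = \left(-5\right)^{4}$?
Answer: $-263722$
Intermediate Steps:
$m = 629$ ($m = 4 + \left(-5\right)^{4} = 4 + 625 = 629$)
$o{\left(R,r \right)} = -629$ ($o{\left(R,r \right)} = \left(-1\right) 629 = -629$)
$-264351 - o{\left(-387,\left(8 - 3\right) 14 \right)} = -264351 - -629 = -264351 + 629 = -263722$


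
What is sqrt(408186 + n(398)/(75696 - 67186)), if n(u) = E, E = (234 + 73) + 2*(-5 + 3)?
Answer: sqrt(29560873517130)/8510 ≈ 638.89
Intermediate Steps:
E = 303 (E = 307 + 2*(-2) = 307 - 4 = 303)
n(u) = 303
sqrt(408186 + n(398)/(75696 - 67186)) = sqrt(408186 + 303/(75696 - 67186)) = sqrt(408186 + 303/8510) = sqrt(3473663163/8510) = sqrt(29560873517130)/8510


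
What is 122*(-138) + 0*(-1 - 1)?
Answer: -16836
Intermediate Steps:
122*(-138) + 0*(-1 - 1) = -16836 + 0*(-2) = -16836 + 0 = -16836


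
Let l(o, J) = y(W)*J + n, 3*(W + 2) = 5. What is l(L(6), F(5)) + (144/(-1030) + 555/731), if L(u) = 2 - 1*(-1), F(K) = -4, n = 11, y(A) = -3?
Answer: 8891888/376465 ≈ 23.619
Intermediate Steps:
W = -⅓ (W = -2 + (⅓)*5 = -2 + 5/3 = -⅓ ≈ -0.33333)
L(u) = 3 (L(u) = 2 + 1 = 3)
l(o, J) = 11 - 3*J (l(o, J) = -3*J + 11 = 11 - 3*J)
l(L(6), F(5)) + (144/(-1030) + 555/731) = (11 - 3*(-4)) + (144/(-1030) + 555/731) = (11 + 12) + (144*(-1/1030) + 555*(1/731)) = 23 + (-72/515 + 555/731) = 23 + 233193/376465 = 8891888/376465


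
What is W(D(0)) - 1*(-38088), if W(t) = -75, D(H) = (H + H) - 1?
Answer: 38013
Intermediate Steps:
D(H) = -1 + 2*H (D(H) = 2*H - 1 = -1 + 2*H)
W(D(0)) - 1*(-38088) = -75 - 1*(-38088) = -75 + 38088 = 38013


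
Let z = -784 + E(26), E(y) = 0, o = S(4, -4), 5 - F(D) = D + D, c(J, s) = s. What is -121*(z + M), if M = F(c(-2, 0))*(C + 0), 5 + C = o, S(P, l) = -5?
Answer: 100914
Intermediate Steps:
F(D) = 5 - 2*D (F(D) = 5 - (D + D) = 5 - 2*D)
o = -5
C = -10 (C = -5 - 5 = -10)
M = -50 (M = (5 - 2*0)*(-10 + 0) = (5 + 0)*(-10) = 5*(-10) = -50)
z = -784 (z = -784 + 0 = -784)
-121*(z + M) = -121*(-784 - 50) = -121*(-834) = 100914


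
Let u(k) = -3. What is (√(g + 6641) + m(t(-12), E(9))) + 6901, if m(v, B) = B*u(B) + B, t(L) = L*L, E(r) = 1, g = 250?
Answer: 6899 + √6891 ≈ 6982.0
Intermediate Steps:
t(L) = L²
m(v, B) = -2*B (m(v, B) = B*(-3) + B = -3*B + B = -2*B)
(√(g + 6641) + m(t(-12), E(9))) + 6901 = (√(250 + 6641) - 2*1) + 6901 = (√6891 - 2) + 6901 = (-2 + √6891) + 6901 = 6899 + √6891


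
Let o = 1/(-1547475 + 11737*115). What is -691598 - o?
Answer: -136742756559/197720 ≈ -6.9160e+5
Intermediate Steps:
o = -1/197720 (o = 1/(-1547475 + 1349755) = 1/(-197720) = -1/197720 ≈ -5.0577e-6)
-691598 - o = -691598 - 1*(-1/197720) = -691598 + 1/197720 = -136742756559/197720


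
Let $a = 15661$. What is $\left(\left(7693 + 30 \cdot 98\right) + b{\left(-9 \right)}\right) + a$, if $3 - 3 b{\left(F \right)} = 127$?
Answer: $\frac{78758}{3} \approx 26253.0$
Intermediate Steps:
$b{\left(F \right)} = - \frac{124}{3}$ ($b{\left(F \right)} = 1 - \frac{127}{3} = - \frac{124}{3}$)
$\left(\left(7693 + 30 \cdot 98\right) + b{\left(-9 \right)}\right) + a = \left(\left(7693 + 30 \cdot 98\right) - \frac{124}{3}\right) + 15661 = \left(\left(7693 + 2940\right) - \frac{124}{3}\right) + 15661 = \left(10633 - \frac{124}{3}\right) + 15661 = \frac{31775}{3} + 15661 = \frac{78758}{3}$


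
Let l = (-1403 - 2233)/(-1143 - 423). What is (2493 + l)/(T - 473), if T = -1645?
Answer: -217093/184266 ≈ -1.1782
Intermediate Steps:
l = 202/87 (l = -3636/(-1566) = -3636*(-1/1566) = 202/87 ≈ 2.3218)
(2493 + l)/(T - 473) = (2493 + 202/87)/(-1645 - 473) = (217093/87)/(-2118) = (217093/87)*(-1/2118) = -217093/184266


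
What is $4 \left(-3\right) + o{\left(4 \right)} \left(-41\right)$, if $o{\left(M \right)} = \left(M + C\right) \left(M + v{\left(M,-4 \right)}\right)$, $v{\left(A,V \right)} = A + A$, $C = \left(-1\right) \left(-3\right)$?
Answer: $-3456$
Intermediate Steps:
$C = 3$
$v{\left(A,V \right)} = 2 A$
$o{\left(M \right)} = 3 M \left(3 + M\right)$ ($o{\left(M \right)} = \left(M + 3\right) \left(M + 2 M\right) = \left(3 + M\right) 3 M = 3 M \left(3 + M\right)$)
$4 \left(-3\right) + o{\left(4 \right)} \left(-41\right) = 4 \left(-3\right) + 3 \cdot 4 \left(3 + 4\right) \left(-41\right) = -12 + 3 \cdot 4 \cdot 7 \left(-41\right) = -12 + 84 \left(-41\right) = -12 - 3444 = -3456$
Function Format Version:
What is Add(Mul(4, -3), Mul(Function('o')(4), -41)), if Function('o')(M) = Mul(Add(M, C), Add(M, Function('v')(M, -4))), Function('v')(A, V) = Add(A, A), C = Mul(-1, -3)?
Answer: -3456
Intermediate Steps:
C = 3
Function('v')(A, V) = Mul(2, A)
Function('o')(M) = Mul(3, M, Add(3, M)) (Function('o')(M) = Mul(Add(M, 3), Add(M, Mul(2, M))) = Mul(Add(3, M), Mul(3, M)) = Mul(3, M, Add(3, M)))
Add(Mul(4, -3), Mul(Function('o')(4), -41)) = Add(Mul(4, -3), Mul(Mul(3, 4, Add(3, 4)), -41)) = Add(-12, Mul(Mul(3, 4, 7), -41)) = Add(-12, Mul(84, -41)) = Add(-12, -3444) = -3456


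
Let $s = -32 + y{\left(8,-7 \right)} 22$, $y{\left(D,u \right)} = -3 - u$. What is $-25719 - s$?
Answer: $-25775$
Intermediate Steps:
$s = 56$ ($s = -32 + \left(-3 - -7\right) 22 = -32 + \left(-3 + 7\right) 22 = -32 + 4 \cdot 22 = -32 + 88 = 56$)
$-25719 - s = -25719 - 56 = -25775$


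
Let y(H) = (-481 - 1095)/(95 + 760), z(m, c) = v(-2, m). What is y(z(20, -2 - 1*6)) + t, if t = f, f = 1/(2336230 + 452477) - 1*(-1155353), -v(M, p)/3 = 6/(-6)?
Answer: 918251719592276/794781495 ≈ 1.1554e+6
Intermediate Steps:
v(M, p) = 3 (v(M, p) = -18/(-6) = -18*(-1)/6 = -3*(-1) = 3)
z(m, c) = 3
y(H) = -1576/855
f = 3221940998572/2788707 (f = 1/2788707 + 1155353 = 3221940998572/2788707 ≈ 1.1554e+6)
t = 3221940998572/2788707 ≈ 1.1554e+6
y(z(20, -2 - 1*6)) + t = -1576/855 + 3221940998572/2788707 = 918251719592276/794781495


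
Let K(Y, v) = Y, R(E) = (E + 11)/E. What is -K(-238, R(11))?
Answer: 238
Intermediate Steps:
R(E) = (11 + E)/E
-K(-238, R(11)) = -1*(-238) = 238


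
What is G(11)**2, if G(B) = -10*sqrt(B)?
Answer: 1100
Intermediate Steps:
G(11)**2 = (-10*sqrt(11))**2 = 1100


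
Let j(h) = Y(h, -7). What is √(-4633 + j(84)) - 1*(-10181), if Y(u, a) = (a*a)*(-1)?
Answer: 10181 + I*√4682 ≈ 10181.0 + 68.425*I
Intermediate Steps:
Y(u, a) = -a² (Y(u, a) = a²*(-1) = -a²)
j(h) = -49 (j(h) = -1*(-7)² = -1*49 = -49)
√(-4633 + j(84)) - 1*(-10181) = √(-4633 - 49) - 1*(-10181) = √(-4682) + 10181 = I*√4682 + 10181 = 10181 + I*√4682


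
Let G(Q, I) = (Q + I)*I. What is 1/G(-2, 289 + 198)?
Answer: 1/236195 ≈ 4.2338e-6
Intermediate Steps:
G(Q, I) = I*(I + Q) (G(Q, I) = (I + Q)*I = I*(I + Q))
1/G(-2, 289 + 198) = 1/((289 + 198)*((289 + 198) - 2)) = 1/(487*(487 - 2)) = 1/(487*485) = 1/236195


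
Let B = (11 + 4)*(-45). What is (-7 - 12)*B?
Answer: 12825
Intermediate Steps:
B = -675 (B = 15*(-45) = -675)
(-7 - 12)*B = (-7 - 12)*(-675) = -19*(-675) = 12825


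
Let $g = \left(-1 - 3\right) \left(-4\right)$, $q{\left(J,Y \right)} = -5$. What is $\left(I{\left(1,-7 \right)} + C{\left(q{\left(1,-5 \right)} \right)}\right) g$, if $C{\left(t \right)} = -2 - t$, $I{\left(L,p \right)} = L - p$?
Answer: $176$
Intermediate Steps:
$g = 16$ ($g = \left(-4\right) \left(-4\right) = 16$)
$\left(I{\left(1,-7 \right)} + C{\left(q{\left(1,-5 \right)} \right)}\right) g = \left(\left(1 - -7\right) - -3\right) 16 = \left(\left(1 + 7\right) + \left(-2 + 5\right)\right) 16 = \left(8 + 3\right) 16 = 11 \cdot 16 = 176$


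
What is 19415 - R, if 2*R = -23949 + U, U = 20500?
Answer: 42279/2 ≈ 21140.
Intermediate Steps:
R = -3449/2 (R = (-23949 + 20500)/2 = (½)*(-3449) = -3449/2 ≈ -1724.5)
19415 - R = 19415 - 1*(-3449/2) = 19415 + 3449/2 = 42279/2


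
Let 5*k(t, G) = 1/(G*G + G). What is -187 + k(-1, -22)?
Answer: -431969/2310 ≈ -187.00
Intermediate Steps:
k(t, G) = 1/(5*(G + G²)) (k(t, G) = 1/(5*(G*G + G)) = 1/(5*(G² + G)) = 1/(5*(G + G²)))
-187 + k(-1, -22) = -187 + (⅕)/(-22*(1 - 22)) = -187 + (⅕)*(-1/22)/(-21) = -187 + (⅕)*(-1/22)*(-1/21) = -187 + 1/2310 = -431969/2310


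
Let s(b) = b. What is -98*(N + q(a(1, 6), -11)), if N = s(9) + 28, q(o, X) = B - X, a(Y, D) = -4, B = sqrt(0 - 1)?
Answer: -4704 - 98*I ≈ -4704.0 - 98.0*I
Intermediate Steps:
B = I (B = sqrt(-1) = I ≈ 1.0*I)
q(o, X) = I - X
N = 37 (N = 9 + 28 = 37)
-98*(N + q(a(1, 6), -11)) = -98*(37 + (I - 1*(-11))) = -98*(37 + (I + 11)) = -98*(37 + (11 + I)) = -98*(48 + I) = -4704 - 98*I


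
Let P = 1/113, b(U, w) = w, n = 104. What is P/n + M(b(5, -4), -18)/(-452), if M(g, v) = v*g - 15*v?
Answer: -8891/11752 ≈ -0.75655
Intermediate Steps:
P = 1/113 ≈ 0.0088496
M(g, v) = -15*v + g*v (M(g, v) = g*v - 15*v = -15*v + g*v)
P/n + M(b(5, -4), -18)/(-452) = (1/113)/104 - 18*(-15 - 4)/(-452) = (1/113)*(1/104) - 18*(-19)*(-1/452) = 1/11752 + 342*(-1/452) = 1/11752 - 171/226 = -8891/11752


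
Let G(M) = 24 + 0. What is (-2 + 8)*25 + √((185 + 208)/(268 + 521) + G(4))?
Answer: 150 + √1694509/263 ≈ 154.95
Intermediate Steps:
G(M) = 24
(-2 + 8)*25 + √((185 + 208)/(268 + 521) + G(4)) = (-2 + 8)*25 + √((185 + 208)/(268 + 521) + 24) = 6*25 + √(393/789 + 24) = 150 + √(393*(1/789) + 24) = 150 + √(131/263 + 24) = 150 + √(6443/263) = 150 + √1694509/263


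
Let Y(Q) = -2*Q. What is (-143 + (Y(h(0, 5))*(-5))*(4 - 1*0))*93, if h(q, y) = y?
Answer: 5301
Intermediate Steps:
(-143 + (Y(h(0, 5))*(-5))*(4 - 1*0))*93 = (-143 + (-2*5*(-5))*(4 - 1*0))*93 = (-143 + (-10*(-5))*(4 + 0))*93 = (-143 + 50*4)*93 = (-143 + 200)*93 = 57*93 = 5301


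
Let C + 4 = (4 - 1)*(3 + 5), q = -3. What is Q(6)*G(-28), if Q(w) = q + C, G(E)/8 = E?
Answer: -3808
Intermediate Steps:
G(E) = 8*E
C = 20 (C = -4 + (4 - 1)*(3 + 5) = -4 + 3*8 = -4 + 24 = 20)
Q(w) = 17 (Q(w) = -3 + 20 = 17)
Q(6)*G(-28) = 17*(8*(-28)) = 17*(-224) = -3808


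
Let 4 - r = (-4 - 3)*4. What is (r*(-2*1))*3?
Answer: -192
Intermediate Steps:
r = 32 (r = 4 - (-4 - 3)*4 = 4 - (-7)*4 = 4 - 1*(-28) = 4 + 28 = 32)
(r*(-2*1))*3 = (32*(-2*1))*3 = (32*(-2))*3 = -64*3 = -192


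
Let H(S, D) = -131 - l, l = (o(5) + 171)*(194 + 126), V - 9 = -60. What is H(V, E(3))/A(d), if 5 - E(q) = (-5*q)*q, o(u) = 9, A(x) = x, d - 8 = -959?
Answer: 57731/951 ≈ 60.706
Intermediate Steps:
d = -951 (d = 8 - 959 = -951)
V = -51 (V = 9 - 60 = -51)
l = 57600 (l = (9 + 171)*(194 + 126) = 180*320 = 57600)
E(q) = 5 + 5*q² (E(q) = 5 - (-5*q)*q = 5 - (-5)*q² = 5 + 5*q²)
H(S, D) = -57731 (H(S, D) = -131 - 1*57600 = -131 - 57600 = -57731)
H(V, E(3))/A(d) = -57731/(-951) = -57731*(-1/951) = 57731/951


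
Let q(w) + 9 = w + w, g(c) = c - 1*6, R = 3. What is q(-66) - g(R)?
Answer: -138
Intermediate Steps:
g(c) = -6 + c (g(c) = c - 6 = -6 + c)
q(w) = -9 + 2*w (q(w) = -9 + (w + w) = -9 + 2*w)
q(-66) - g(R) = (-9 + 2*(-66)) - (-6 + 3) = (-9 - 132) - 1*(-3) = -141 + 3 = -138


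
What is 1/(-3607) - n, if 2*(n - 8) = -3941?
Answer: 14157473/7214 ≈ 1962.5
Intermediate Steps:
n = -3925/2 (n = 8 + (1/2)*(-3941) = 8 - 3941/2 = -3925/2 ≈ -1962.5)
1/(-3607) - n = 1/(-3607) - 1*(-3925/2) = -1/3607 + 3925/2 = 14157473/7214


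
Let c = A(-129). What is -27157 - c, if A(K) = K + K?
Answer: -26899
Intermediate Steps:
A(K) = 2*K
c = -258 (c = 2*(-129) = -258)
-27157 - c = -27157 - 1*(-258) = -27157 + 258 = -26899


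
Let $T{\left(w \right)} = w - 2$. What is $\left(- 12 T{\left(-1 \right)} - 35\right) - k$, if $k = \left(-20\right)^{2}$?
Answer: $-399$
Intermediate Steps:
$k = 400$
$T{\left(w \right)} = -2 + w$
$\left(- 12 T{\left(-1 \right)} - 35\right) - k = \left(- 12 \left(-2 - 1\right) - 35\right) - 400 = \left(\left(-12\right) \left(-3\right) - 35\right) - 400 = \left(36 - 35\right) - 400 = 1 - 400 = -399$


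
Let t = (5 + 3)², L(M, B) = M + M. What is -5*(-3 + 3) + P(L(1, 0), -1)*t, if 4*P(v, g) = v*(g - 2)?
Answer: -96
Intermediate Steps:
L(M, B) = 2*M
P(v, g) = v*(-2 + g)/4 (P(v, g) = (v*(g - 2))/4 = (v*(-2 + g))/4 = v*(-2 + g)/4)
t = 64 (t = 8² = 64)
-5*(-3 + 3) + P(L(1, 0), -1)*t = -5*(-3 + 3) + ((2*1)*(-2 - 1)/4)*64 = -5*0 + ((¼)*2*(-3))*64 = 0 - 3/2*64 = 0 - 96 = -96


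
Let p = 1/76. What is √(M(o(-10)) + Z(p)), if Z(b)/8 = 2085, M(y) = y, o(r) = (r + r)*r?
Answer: 4*√1055 ≈ 129.92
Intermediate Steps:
o(r) = 2*r² (o(r) = (2*r)*r = 2*r²)
p = 1/76 ≈ 0.013158
Z(b) = 16680 (Z(b) = 8*2085 = 16680)
√(M(o(-10)) + Z(p)) = √(2*(-10)² + 16680) = √(2*100 + 16680) = √(200 + 16680) = √16880 = 4*√1055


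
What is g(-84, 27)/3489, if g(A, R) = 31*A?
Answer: -868/1163 ≈ -0.74635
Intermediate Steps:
g(-84, 27)/3489 = (31*(-84))/3489 = -2604*1/3489 = -868/1163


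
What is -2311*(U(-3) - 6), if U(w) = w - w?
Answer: 13866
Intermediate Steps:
U(w) = 0
-2311*(U(-3) - 6) = -2311*(0 - 6) = -2311*(-6) = 13866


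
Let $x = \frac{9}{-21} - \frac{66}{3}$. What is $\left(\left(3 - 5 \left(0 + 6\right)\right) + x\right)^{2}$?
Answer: $\frac{119716}{49} \approx 2443.2$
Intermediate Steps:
$x = - \frac{157}{7}$ ($x = 9 \left(- \frac{1}{21}\right) - 22 = - \frac{3}{7} - 22 = - \frac{157}{7} \approx -22.429$)
$\left(\left(3 - 5 \left(0 + 6\right)\right) + x\right)^{2} = \left(\left(3 - 5 \left(0 + 6\right)\right) - \frac{157}{7}\right)^{2} = \left(\left(3 - 30\right) - \frac{157}{7}\right)^{2} = \left(-27 - \frac{157}{7}\right)^{2} = \left(- \frac{346}{7}\right)^{2} = \frac{119716}{49}$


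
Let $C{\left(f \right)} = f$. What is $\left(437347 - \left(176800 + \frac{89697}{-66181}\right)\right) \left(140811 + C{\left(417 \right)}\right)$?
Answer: $\frac{2435243933224512}{66181} \approx 3.6797 \cdot 10^{10}$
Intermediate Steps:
$\left(437347 - \left(176800 + \frac{89697}{-66181}\right)\right) \left(140811 + C{\left(417 \right)}\right) = \left(437347 - \left(176800 + \frac{89697}{-66181}\right)\right) \left(140811 + 417\right) = \left(437347 - \left(176800 + 89697 \left(- \frac{1}{66181}\right)\right)\right) 141228 = \left(437347 - \frac{11700711103}{66181}\right) 141228 = \frac{17243350704}{66181} \cdot 141228 = \frac{2435243933224512}{66181}$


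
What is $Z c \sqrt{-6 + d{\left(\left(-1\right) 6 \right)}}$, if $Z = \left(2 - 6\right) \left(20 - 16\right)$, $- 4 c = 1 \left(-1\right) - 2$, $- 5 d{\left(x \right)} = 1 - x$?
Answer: $- \frac{12 i \sqrt{185}}{5} \approx - 32.644 i$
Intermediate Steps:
$d{\left(x \right)} = - \frac{1}{5} + \frac{x}{5}$ ($d{\left(x \right)} = - \frac{1 - x}{5} = - \frac{1}{5} + \frac{x}{5}$)
$c = \frac{3}{4}$ ($c = - \frac{1 \left(-1\right) - 2}{4} = - \frac{-1 - 2}{4} = \left(- \frac{1}{4}\right) \left(-3\right) = \frac{3}{4} \approx 0.75$)
$Z = -16$ ($Z = \left(-4\right) 4 = -16$)
$Z c \sqrt{-6 + d{\left(\left(-1\right) 6 \right)}} = \left(-16\right) \frac{3}{4} \sqrt{-6 + \left(- \frac{1}{5} + \frac{\left(-1\right) 6}{5}\right)} = - 12 \sqrt{-6 + \left(- \frac{1}{5} + \frac{1}{5} \left(-6\right)\right)} = - 12 \sqrt{-6 - \frac{7}{5}} = - 12 \sqrt{- \frac{37}{5}} = - 12 \frac{i \sqrt{185}}{5} = - \frac{12 i \sqrt{185}}{5}$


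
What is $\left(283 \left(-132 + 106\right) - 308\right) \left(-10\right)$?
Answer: $76660$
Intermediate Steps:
$\left(283 \left(-132 + 106\right) - 308\right) \left(-10\right) = \left(283 \left(-26\right) - 308\right) \left(-10\right) = \left(-7358 - 308\right) \left(-10\right) = \left(-7666\right) \left(-10\right) = 76660$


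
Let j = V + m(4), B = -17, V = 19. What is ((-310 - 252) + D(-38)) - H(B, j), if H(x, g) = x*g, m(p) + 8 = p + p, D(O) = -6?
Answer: -245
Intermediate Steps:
m(p) = -8 + 2*p (m(p) = -8 + (p + p) = -8 + 2*p)
j = 19 (j = 19 + (-8 + 2*4) = 19 + (-8 + 8) = 19 + 0 = 19)
H(x, g) = g*x
((-310 - 252) + D(-38)) - H(B, j) = ((-310 - 252) - 6) - 19*(-17) = (-562 - 6) - 1*(-323) = -568 + 323 = -245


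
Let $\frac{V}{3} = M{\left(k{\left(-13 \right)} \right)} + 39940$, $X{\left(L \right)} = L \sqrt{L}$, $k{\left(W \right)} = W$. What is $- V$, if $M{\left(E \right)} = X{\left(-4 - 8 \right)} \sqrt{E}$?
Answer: $-119820 - 72 \sqrt{39} \approx -1.2027 \cdot 10^{5}$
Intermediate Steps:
$X{\left(L \right)} = L^{\frac{3}{2}}$
$M{\left(E \right)} = - 24 i \sqrt{3} \sqrt{E}$ ($M{\left(E \right)} = \left(-4 - 8\right)^{\frac{3}{2}} \sqrt{E} = \left(-12\right)^{\frac{3}{2}} \sqrt{E} = - 24 i \sqrt{3} \sqrt{E}$)
$V = 119820 + 72 \sqrt{39}$ ($V = 3 \left(- 24 i \sqrt{3} \sqrt{-13} + 39940\right) = 3 \left(- 24 i \sqrt{3} i \sqrt{13} + 39940\right) = 3 \left(24 \sqrt{39} + 39940\right) = 3 \left(39940 + 24 \sqrt{39}\right) = 119820 + 72 \sqrt{39} \approx 1.2027 \cdot 10^{5}$)
$- V = - (119820 + 72 \sqrt{39}) = -119820 - 72 \sqrt{39}$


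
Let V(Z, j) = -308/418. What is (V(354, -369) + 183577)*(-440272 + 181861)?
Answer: -901324389039/19 ≈ -4.7438e+10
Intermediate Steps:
V(Z, j) = -14/19 (V(Z, j) = -308*1/418 = -14/19)
(V(354, -369) + 183577)*(-440272 + 181861) = (-14/19 + 183577)*(-440272 + 181861) = (3487949/19)*(-258411) = -901324389039/19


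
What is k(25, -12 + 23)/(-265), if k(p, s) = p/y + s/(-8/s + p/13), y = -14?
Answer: -17747/634410 ≈ -0.027974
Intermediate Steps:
k(p, s) = -p/14 + s/(-8/s + p/13) (k(p, s) = p/(-14) + s/(-8/s + p/13) = p*(-1/14) + s/(-8/s + p*(1/13)) = -p/14 + s/(-8/s + p/13))
k(25, -12 + 23)/(-265) = ((104*25 + 182*(-12 + 23)² - 1*(-12 + 23)*25²)/(14*(-104 + 25*(-12 + 23))))/(-265) = ((2600 + 182*11² - 1*11*625)/(14*(-104 + 25*11)))*(-1/265) = ((2600 + 182*121 - 6875)/(14*(-104 + 275)))*(-1/265) = ((1/14)*(2600 + 22022 - 6875)/171)*(-1/265) = ((1/14)*(1/171)*17747)*(-1/265) = (17747/2394)*(-1/265) = -17747/634410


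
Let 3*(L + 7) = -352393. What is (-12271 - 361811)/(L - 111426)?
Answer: 561123/343346 ≈ 1.6343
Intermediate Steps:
L = -352414/3 (L = -7 + (⅓)*(-352393) = -7 - 352393/3 = -352414/3 ≈ -1.1747e+5)
(-12271 - 361811)/(L - 111426) = (-12271 - 361811)/(-352414/3 - 111426) = -374082/(-686692/3) = -374082*(-3/686692) = 561123/343346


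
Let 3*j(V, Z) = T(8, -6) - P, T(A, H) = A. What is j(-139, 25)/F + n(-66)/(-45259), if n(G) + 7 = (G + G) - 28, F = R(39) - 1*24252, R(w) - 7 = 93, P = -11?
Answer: 11240231/3279286104 ≈ 0.0034276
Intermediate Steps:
R(w) = 100 (R(w) = 7 + 93 = 100)
j(V, Z) = 19/3 (j(V, Z) = (8 - 1*(-11))/3 = (8 + 11)/3 = (⅓)*19 = 19/3)
F = -24152 (F = 100 - 1*24252 = 100 - 24252 = -24152)
n(G) = -35 + 2*G (n(G) = -7 + ((G + G) - 28) = -7 + (2*G - 28) = -7 + (-28 + 2*G) = -35 + 2*G)
j(-139, 25)/F + n(-66)/(-45259) = (19/3)/(-24152) + (-35 + 2*(-66))/(-45259) = (19/3)*(-1/24152) + (-35 - 132)*(-1/45259) = -19/72456 - 167*(-1/45259) = -19/72456 + 167/45259 = 11240231/3279286104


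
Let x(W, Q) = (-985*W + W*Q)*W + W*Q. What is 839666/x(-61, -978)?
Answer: -839666/7244665 ≈ -0.11590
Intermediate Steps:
x(W, Q) = Q*W + W*(-985*W + Q*W) (x(W, Q) = (-985*W + Q*W)*W + Q*W = W*(-985*W + Q*W) + Q*W = Q*W + W*(-985*W + Q*W))
839666/x(-61, -978) = 839666/((-61*(-978 - 985*(-61) - 978*(-61)))) = 839666/((-61*(-978 + 60085 + 59658))) = 839666/((-61*118765)) = 839666/(-7244665) = 839666*(-1/7244665) = -839666/7244665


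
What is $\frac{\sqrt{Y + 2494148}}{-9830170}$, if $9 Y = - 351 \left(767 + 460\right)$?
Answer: $- \frac{\sqrt{2446295}}{9830170} \approx -0.00015911$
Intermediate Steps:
$Y = -47853$ ($Y = \frac{\left(-351\right) \left(767 + 460\right)}{9} = \frac{\left(-351\right) 1227}{9} = \frac{1}{9} \left(-430677\right) = -47853$)
$\frac{\sqrt{Y + 2494148}}{-9830170} = \frac{\sqrt{-47853 + 2494148}}{-9830170} = \sqrt{2446295} \left(- \frac{1}{9830170}\right) = - \frac{\sqrt{2446295}}{9830170}$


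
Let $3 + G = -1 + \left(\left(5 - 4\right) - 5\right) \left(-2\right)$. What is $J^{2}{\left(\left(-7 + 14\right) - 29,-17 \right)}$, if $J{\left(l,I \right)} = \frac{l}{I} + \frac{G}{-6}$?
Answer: $\frac{1024}{2601} \approx 0.39369$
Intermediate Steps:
$G = 4$ ($G = -3 - \left(1 - \left(\left(5 - 4\right) - 5\right) \left(-2\right)\right) = -3 - \left(1 - \left(1 - 5\right) \left(-2\right)\right) = -3 - -7 = -3 + \left(-1 + 8\right) = -3 + 7 = 4$)
$J{\left(l,I \right)} = - \frac{2}{3} + \frac{l}{I}$ ($J{\left(l,I \right)} = \frac{l}{I} + \frac{4}{-6} = \frac{l}{I} + 4 \left(- \frac{1}{6}\right) = \frac{l}{I} - \frac{2}{3} = - \frac{2}{3} + \frac{l}{I}$)
$J^{2}{\left(\left(-7 + 14\right) - 29,-17 \right)} = \left(- \frac{2}{3} + \frac{\left(-7 + 14\right) - 29}{-17}\right)^{2} = \left(- \frac{2}{3} + \left(7 - 29\right) \left(- \frac{1}{17}\right)\right)^{2} = \left(- \frac{2}{3} - - \frac{22}{17}\right)^{2} = \left(- \frac{2}{3} + \frac{22}{17}\right)^{2} = \left(\frac{32}{51}\right)^{2} = \frac{1024}{2601}$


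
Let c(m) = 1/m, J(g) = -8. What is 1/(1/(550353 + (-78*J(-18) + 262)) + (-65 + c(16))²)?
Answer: 141117184/595074076775 ≈ 0.00023714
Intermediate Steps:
1/(1/(550353 + (-78*J(-18) + 262)) + (-65 + c(16))²) = 1/(1/(550353 + (-78*(-8) + 262)) + (-65 + 1/16)²) = 1/(1/(550353 + (624 + 262)) + (-65 + 1/16)²) = 1/(1/(550353 + 886) + (-1039/16)²) = 1/(1/551239 + 1079521/256) = 1/(595074076775/141117184) = 141117184/595074076775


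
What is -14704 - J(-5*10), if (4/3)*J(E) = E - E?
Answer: -14704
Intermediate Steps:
J(E) = 0 (J(E) = 3*(E - E)/4 = (3/4)*0 = 0)
-14704 - J(-5*10) = -14704 - 1*0 = -14704 + 0 = -14704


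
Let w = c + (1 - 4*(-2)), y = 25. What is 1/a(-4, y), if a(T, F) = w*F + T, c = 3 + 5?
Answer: 1/421 ≈ 0.0023753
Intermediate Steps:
c = 8
w = 17 (w = 8 + (1 - 4*(-2)) = 8 + (1 + 8) = 8 + 9 = 17)
a(T, F) = T + 17*F (a(T, F) = 17*F + T = T + 17*F)
1/a(-4, y) = 1/(-4 + 17*25) = 1/(-4 + 425) = 1/421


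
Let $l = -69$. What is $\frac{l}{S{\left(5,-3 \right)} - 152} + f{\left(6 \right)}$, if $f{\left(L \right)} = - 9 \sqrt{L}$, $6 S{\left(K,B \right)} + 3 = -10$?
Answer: $\frac{414}{925} - 9 \sqrt{6} \approx -21.598$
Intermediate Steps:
$S{\left(K,B \right)} = - \frac{13}{6}$ ($S{\left(K,B \right)} = - \frac{1}{2} + \frac{1}{6} \left(-10\right) = - \frac{1}{2} - \frac{5}{3} = - \frac{13}{6}$)
$\frac{l}{S{\left(5,-3 \right)} - 152} + f{\left(6 \right)} = \frac{1}{- \frac{13}{6} - 152} \left(-69\right) - 9 \sqrt{6} = \frac{1}{- \frac{925}{6}} \left(-69\right) - 9 \sqrt{6} = \left(- \frac{6}{925}\right) \left(-69\right) - 9 \sqrt{6} = \frac{414}{925} - 9 \sqrt{6}$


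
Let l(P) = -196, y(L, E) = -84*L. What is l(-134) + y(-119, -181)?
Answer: 9800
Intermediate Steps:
l(-134) + y(-119, -181) = -196 - 84*(-119) = -196 + 9996 = 9800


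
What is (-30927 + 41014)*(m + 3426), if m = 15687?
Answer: 192792831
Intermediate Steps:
(-30927 + 41014)*(m + 3426) = (-30927 + 41014)*(15687 + 3426) = 10087*19113 = 192792831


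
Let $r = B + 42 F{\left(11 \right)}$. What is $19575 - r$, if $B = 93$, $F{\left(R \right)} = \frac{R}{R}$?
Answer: $19440$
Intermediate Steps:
$F{\left(R \right)} = 1$
$r = 135$ ($r = 93 + 42 \cdot 1 = 93 + 42 = 135$)
$19575 - r = 19575 - 135 = 19440$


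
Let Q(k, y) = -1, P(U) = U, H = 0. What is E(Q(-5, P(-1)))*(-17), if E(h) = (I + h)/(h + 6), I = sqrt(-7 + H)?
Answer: 17/5 - 17*I*sqrt(7)/5 ≈ 3.4 - 8.9956*I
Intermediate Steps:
I = I*sqrt(7) (I = sqrt(-7 + 0) = sqrt(-7) = I*sqrt(7) ≈ 2.6458*I)
E(h) = (h + I*sqrt(7))/(6 + h) (E(h) = (I*sqrt(7) + h)/(h + 6) = (h + I*sqrt(7))/(6 + h))
E(Q(-5, P(-1)))*(-17) = ((-1 + I*sqrt(7))/(6 - 1))*(-17) = ((-1 + I*sqrt(7))/5)*(-17) = (-1/5 + I*sqrt(7)/5)*(-17) = 17/5 - 17*I*sqrt(7)/5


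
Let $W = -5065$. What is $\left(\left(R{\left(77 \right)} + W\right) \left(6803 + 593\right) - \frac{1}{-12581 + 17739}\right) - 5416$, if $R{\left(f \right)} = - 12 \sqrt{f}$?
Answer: $- \frac{193250432649}{5158} - 88752 \sqrt{77} \approx -3.8245 \cdot 10^{7}$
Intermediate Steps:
$\left(\left(R{\left(77 \right)} + W\right) \left(6803 + 593\right) - \frac{1}{-12581 + 17739}\right) - 5416 = \left(\left(- 12 \sqrt{77} - 5065\right) \left(6803 + 593\right) - \frac{1}{-12581 + 17739}\right) - 5416 = \left(\left(-5065 - 12 \sqrt{77}\right) 7396 - \frac{1}{5158}\right) - 5416 = \left(\left(-37460740 - 88752 \sqrt{77}\right) - \frac{1}{5158}\right) - 5416 = \left(- \frac{193222496921}{5158} - 88752 \sqrt{77}\right) - 5416 = - \frac{193250432649}{5158} - 88752 \sqrt{77}$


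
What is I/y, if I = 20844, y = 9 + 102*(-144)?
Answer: -2316/1631 ≈ -1.4200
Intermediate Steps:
y = -14679 (y = 9 - 14688 = -14679)
I/y = 20844/(-14679) = 20844*(-1/14679) = -2316/1631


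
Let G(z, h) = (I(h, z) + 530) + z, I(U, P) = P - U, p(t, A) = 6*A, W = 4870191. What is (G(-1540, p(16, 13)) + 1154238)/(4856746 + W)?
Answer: 1151610/9726937 ≈ 0.11839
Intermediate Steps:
G(z, h) = 530 - h + 2*z (G(z, h) = ((z - h) + 530) + z = (530 + z - h) + z = 530 - h + 2*z)
(G(-1540, p(16, 13)) + 1154238)/(4856746 + W) = ((530 - 6*13 + 2*(-1540)) + 1154238)/(4856746 + 4870191) = ((530 - 1*78 - 3080) + 1154238)/9726937 = ((530 - 78 - 3080) + 1154238)*(1/9726937) = (-2628 + 1154238)*(1/9726937) = 1151610*(1/9726937) = 1151610/9726937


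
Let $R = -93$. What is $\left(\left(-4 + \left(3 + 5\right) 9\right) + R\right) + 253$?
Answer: $228$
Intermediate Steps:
$\left(\left(-4 + \left(3 + 5\right) 9\right) + R\right) + 253 = \left(\left(-4 + \left(3 + 5\right) 9\right) - 93\right) + 253 = \left(\left(-4 + 8 \cdot 9\right) - 93\right) + 253 = \left(\left(-4 + 72\right) - 93\right) + 253 = \left(68 - 93\right) + 253 = -25 + 253 = 228$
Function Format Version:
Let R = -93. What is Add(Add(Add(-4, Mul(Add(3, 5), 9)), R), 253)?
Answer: 228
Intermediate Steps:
Add(Add(Add(-4, Mul(Add(3, 5), 9)), R), 253) = Add(Add(Add(-4, Mul(Add(3, 5), 9)), -93), 253) = Add(Add(Add(-4, Mul(8, 9)), -93), 253) = Add(Add(Add(-4, 72), -93), 253) = Add(Add(68, -93), 253) = Add(-25, 253) = 228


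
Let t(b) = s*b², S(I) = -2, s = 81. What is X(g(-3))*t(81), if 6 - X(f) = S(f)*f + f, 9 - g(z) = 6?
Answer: 4782969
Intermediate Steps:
g(z) = 3 (g(z) = 9 - 1*6 = 9 - 6 = 3)
X(f) = 6 + f (X(f) = 6 - (-2*f + f) = 6 - (-1)*f = 6 + f)
t(b) = 81*b²
X(g(-3))*t(81) = (6 + 3)*(81*81²) = 9*(81*6561) = 9*531441 = 4782969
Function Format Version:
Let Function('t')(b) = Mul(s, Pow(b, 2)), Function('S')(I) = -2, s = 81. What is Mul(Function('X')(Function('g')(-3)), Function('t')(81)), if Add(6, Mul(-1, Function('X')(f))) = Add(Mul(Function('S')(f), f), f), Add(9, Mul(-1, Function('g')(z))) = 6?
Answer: 4782969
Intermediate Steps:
Function('g')(z) = 3 (Function('g')(z) = Add(9, Mul(-1, 6)) = Add(9, -6) = 3)
Function('X')(f) = Add(6, f) (Function('X')(f) = Add(6, Mul(-1, Add(Mul(-2, f), f))) = Add(6, Mul(-1, Mul(-1, f))) = Add(6, f))
Function('t')(b) = Mul(81, Pow(b, 2))
Mul(Function('X')(Function('g')(-3)), Function('t')(81)) = Mul(Add(6, 3), Mul(81, Pow(81, 2))) = Mul(9, Mul(81, 6561)) = Mul(9, 531441) = 4782969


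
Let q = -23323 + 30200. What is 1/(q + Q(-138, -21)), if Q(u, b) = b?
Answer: 1/6856 ≈ 0.00014586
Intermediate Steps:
q = 6877
1/(q + Q(-138, -21)) = 1/(6877 - 21) = 1/6856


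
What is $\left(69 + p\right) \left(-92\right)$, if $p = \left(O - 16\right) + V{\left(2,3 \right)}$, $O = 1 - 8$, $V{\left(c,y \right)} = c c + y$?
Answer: $-4876$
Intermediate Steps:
$V{\left(c,y \right)} = y + c^{2}$ ($V{\left(c,y \right)} = c^{2} + y = y + c^{2}$)
$O = -7$
$p = -16$ ($p = \left(-7 - 16\right) + \left(3 + 2^{2}\right) = -23 + \left(3 + 4\right) = -23 + 7 = -16$)
$\left(69 + p\right) \left(-92\right) = \left(69 - 16\right) \left(-92\right) = 53 \left(-92\right) = -4876$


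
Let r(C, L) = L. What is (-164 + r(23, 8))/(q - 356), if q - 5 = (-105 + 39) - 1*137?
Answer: 78/277 ≈ 0.28159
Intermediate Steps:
q = -198 (q = 5 + ((-105 + 39) - 1*137) = 5 + (-66 - 137) = 5 - 203 = -198)
(-164 + r(23, 8))/(q - 356) = (-164 + 8)/(-198 - 356) = -156/(-554) = -156*(-1/554) = 78/277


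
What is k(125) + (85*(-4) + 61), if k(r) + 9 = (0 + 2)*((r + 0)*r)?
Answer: 30962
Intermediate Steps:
k(r) = -9 + 2*r**2 (k(r) = -9 + (0 + 2)*((r + 0)*r) = -9 + 2*(r*r) = -9 + 2*r**2)
k(125) + (85*(-4) + 61) = (-9 + 2*125**2) + (85*(-4) + 61) = (-9 + 2*15625) + (-340 + 61) = (-9 + 31250) - 279 = 31241 - 279 = 30962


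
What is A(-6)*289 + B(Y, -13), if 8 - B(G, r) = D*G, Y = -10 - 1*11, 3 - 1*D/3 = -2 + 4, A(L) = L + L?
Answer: -3397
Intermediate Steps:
A(L) = 2*L
D = 3 (D = 9 - 3*(-2 + 4) = 9 - 3*2 = 9 - 6 = 3)
Y = -21 (Y = -10 - 11 = -21)
B(G, r) = 8 - 3*G
A(-6)*289 + B(Y, -13) = (2*(-6))*289 + (8 - 3*(-21)) = -12*289 + (8 + 63) = -3468 + 71 = -3397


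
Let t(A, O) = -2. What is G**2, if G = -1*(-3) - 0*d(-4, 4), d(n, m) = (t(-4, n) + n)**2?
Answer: 9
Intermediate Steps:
d(n, m) = (-2 + n)**2
G = 3 (G = -1*(-3) - 0*(-2 - 4)**2 = 3 - 0*(-6)**2 = 3 - 0*36 = 3 - 6*0 = 3 + 0 = 3)
G**2 = 3**2 = 9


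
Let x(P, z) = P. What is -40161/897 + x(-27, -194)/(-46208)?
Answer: -618578423/13816192 ≈ -44.772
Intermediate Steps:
-40161/897 + x(-27, -194)/(-46208) = -40161/897 - 27/(-46208) = -40161*1/897 - 27*(-1/46208) = -13387/299 + 27/46208 = -618578423/13816192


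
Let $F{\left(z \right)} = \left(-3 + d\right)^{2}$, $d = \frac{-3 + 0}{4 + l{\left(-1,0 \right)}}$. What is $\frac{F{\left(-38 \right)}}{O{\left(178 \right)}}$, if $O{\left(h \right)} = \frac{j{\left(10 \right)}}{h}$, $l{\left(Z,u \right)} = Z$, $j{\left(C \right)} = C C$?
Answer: $\frac{712}{25} \approx 28.48$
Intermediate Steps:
$j{\left(C \right)} = C^{2}$
$d = -1$ ($d = \frac{-3 + 0}{4 - 1} = - \frac{3}{3} = \left(-3\right) \frac{1}{3} = -1$)
$O{\left(h \right)} = \frac{100}{h}$ ($O{\left(h \right)} = \frac{10^{2}}{h} = \frac{100}{h}$)
$F{\left(z \right)} = 16$ ($F{\left(z \right)} = \left(-3 - 1\right)^{2} = \left(-4\right)^{2} = 16$)
$\frac{F{\left(-38 \right)}}{O{\left(178 \right)}} = \frac{16}{100 \cdot \frac{1}{178}} = \frac{16}{\frac{50}{89}} = 16 \cdot \frac{89}{50} = \frac{712}{25}$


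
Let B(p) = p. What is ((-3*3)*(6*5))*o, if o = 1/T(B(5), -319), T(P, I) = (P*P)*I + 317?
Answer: 135/3829 ≈ 0.035257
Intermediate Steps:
T(P, I) = 317 + I*P² (T(P, I) = P²*I + 317 = I*P² + 317 = 317 + I*P²)
o = -1/7658 (o = 1/(317 - 319*5²) = 1/(317 - 319*25) = 1/(317 - 7975) = 1/(-7658) = -1/7658 ≈ -0.00013058)
((-3*3)*(6*5))*o = ((-3*3)*(6*5))*(-1/7658) = -9*30*(-1/7658) = -270*(-1/7658) = 135/3829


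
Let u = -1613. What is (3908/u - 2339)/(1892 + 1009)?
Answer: -1258905/1559771 ≈ -0.80711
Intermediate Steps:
(3908/u - 2339)/(1892 + 1009) = (3908/(-1613) - 2339)/(1892 + 1009) = (3908*(-1/1613) - 2339)/2901 = (-3908/1613 - 2339)*(1/2901) = -3776715/1613*1/2901 = -1258905/1559771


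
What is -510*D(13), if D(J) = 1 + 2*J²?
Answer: -172890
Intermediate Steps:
-510*D(13) = -510*(1 + 2*13²) = -510*(1 + 2*169) = -510*(1 + 338) = -510*339 = -172890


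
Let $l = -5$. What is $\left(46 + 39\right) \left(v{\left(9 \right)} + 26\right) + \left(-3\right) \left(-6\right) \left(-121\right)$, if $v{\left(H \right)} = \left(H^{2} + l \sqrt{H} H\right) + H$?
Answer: $-3793$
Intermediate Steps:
$v{\left(H \right)} = H + H^{2} - 5 H^{\frac{3}{2}}$ ($v{\left(H \right)} = \left(H^{2} + - 5 \sqrt{H} H\right) + H = \left(H^{2} - 5 H^{\frac{3}{2}}\right) + H = H + H^{2} - 5 H^{\frac{3}{2}}$)
$\left(46 + 39\right) \left(v{\left(9 \right)} + 26\right) + \left(-3\right) \left(-6\right) \left(-121\right) = \left(46 + 39\right) \left(\left(9 + 9^{2} - 5 \cdot 9^{\frac{3}{2}}\right) + 26\right) + \left(-3\right) \left(-6\right) \left(-121\right) = 85 \left(\left(9 + 81 - 135\right) + 26\right) + 18 \left(-121\right) = 85 \left(\left(9 + 81 - 135\right) + 26\right) - 2178 = 85 \left(-45 + 26\right) - 2178 = 85 \left(-19\right) - 2178 = -1615 - 2178 = -3793$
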